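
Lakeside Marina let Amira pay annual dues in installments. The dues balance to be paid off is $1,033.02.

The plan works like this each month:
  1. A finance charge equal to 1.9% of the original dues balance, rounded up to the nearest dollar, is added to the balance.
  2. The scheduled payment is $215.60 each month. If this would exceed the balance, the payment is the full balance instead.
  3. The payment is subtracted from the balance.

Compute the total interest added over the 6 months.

$120.00

Month 1: $1,033.02 +$20.00 interest = $1,053.02; pay $215.60 → $837.42
Month 2: $837.42 +$20.00 interest = $857.42; pay $215.60 → $641.82
Month 3: $641.82 +$20.00 interest = $661.82; pay $215.60 → $446.22
Month 4: $446.22 +$20.00 interest = $466.22; pay $215.60 → $250.62
Month 5: $250.62 +$20.00 interest = $270.62; pay $215.60 → $55.02
Month 6: $55.02 +$20.00 interest = $75.02; pay $75.02 → $0.00
Total interest: $20.00 + $20.00 + $20.00 + $20.00 + $20.00 + $20.00 = $120.00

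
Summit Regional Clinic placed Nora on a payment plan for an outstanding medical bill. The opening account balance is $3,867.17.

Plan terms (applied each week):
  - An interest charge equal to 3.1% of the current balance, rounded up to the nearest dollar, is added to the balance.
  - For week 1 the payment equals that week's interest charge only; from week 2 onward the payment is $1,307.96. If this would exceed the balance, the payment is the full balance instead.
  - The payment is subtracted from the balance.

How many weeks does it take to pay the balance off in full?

5

Week 1: $3,867.17 +$120.00 interest = $3,987.17; pay $120.00 → $3,867.17
Week 2: $3,867.17 +$120.00 interest = $3,987.17; pay $1,307.96 → $2,679.21
Week 3: $2,679.21 +$84.00 interest = $2,763.21; pay $1,307.96 → $1,455.25
Week 4: $1,455.25 +$46.00 interest = $1,501.25; pay $1,307.96 → $193.29
Week 5: $193.29 +$6.00 interest = $199.29; pay $199.29 → $0.00
Balance reaches $0.00 in week 5.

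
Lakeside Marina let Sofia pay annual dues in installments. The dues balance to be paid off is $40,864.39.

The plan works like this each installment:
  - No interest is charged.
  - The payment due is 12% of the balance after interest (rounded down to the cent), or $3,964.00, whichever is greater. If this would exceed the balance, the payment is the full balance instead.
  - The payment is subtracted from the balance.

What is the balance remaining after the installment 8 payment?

$7,861.39

Installment 1: opening $40,864.39; payment $4,903.72; balance $35,960.67
Installment 2: opening $35,960.67; payment $4,315.28; balance $31,645.39
Installment 3: opening $31,645.39; payment $3,964.00; balance $27,681.39
Installment 4: opening $27,681.39; payment $3,964.00; balance $23,717.39
Installment 5: opening $23,717.39; payment $3,964.00; balance $19,753.39
Installment 6: opening $19,753.39; payment $3,964.00; balance $15,789.39
Installment 7: opening $15,789.39; payment $3,964.00; balance $11,825.39
Installment 8: opening $11,825.39; payment $3,964.00; balance $7,861.39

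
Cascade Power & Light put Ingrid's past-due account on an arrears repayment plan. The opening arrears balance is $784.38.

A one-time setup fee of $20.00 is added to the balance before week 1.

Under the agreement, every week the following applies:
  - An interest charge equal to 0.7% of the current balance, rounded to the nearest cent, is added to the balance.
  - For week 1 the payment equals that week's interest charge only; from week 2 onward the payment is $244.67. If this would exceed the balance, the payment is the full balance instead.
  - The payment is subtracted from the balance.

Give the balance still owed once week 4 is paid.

Week 1: $804.38 +$5.63 interest = $810.01; pay $5.63 → $804.38
Week 2: $804.38 +$5.63 interest = $810.01; pay $244.67 → $565.34
Week 3: $565.34 +$3.96 interest = $569.30; pay $244.67 → $324.63
Week 4: $324.63 +$2.27 interest = $326.90; pay $244.67 → $82.23

$82.23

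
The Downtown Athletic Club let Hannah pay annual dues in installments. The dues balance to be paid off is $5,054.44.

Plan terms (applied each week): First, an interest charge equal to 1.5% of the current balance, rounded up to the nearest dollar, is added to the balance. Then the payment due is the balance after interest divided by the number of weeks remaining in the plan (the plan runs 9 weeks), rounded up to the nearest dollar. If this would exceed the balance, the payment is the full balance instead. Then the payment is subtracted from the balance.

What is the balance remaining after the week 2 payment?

$4,049.44

# | Opening | Interest | Payment | End bal
1 | $5,054.44 | $76.00 | $571.00 | $4,559.44
2 | $4,559.44 | $69.00 | $579.00 | $4,049.44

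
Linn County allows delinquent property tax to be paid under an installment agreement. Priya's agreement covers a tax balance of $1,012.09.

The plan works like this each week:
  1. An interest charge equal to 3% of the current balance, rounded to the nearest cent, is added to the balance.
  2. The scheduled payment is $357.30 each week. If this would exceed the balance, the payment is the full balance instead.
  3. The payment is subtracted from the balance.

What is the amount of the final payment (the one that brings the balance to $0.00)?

$1.60

Week 1: opening $1,012.09; interest $30.36 → $1,042.45; payment $357.30; balance $685.15
Week 2: opening $685.15; interest $20.55 → $705.70; payment $357.30; balance $348.40
Week 3: opening $348.40; interest $10.45 → $358.85; payment $357.30; balance $1.55
Week 4: opening $1.55; interest $0.05 → $1.60; payment $1.60; balance $0.00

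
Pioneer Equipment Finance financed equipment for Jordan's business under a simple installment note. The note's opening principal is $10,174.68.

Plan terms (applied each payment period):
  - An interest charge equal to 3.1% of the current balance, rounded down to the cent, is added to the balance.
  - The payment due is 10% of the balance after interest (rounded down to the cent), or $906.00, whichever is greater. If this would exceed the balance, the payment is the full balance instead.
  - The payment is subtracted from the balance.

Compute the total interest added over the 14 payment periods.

$2,424.87

# | Opening | Interest | Payment | End bal
1 | $10,174.68 | $315.41 | $1,049.00 | $9,441.09
2 | $9,441.09 | $292.67 | $973.37 | $8,760.39
3 | $8,760.39 | $271.57 | $906.00 | $8,125.96
4 | $8,125.96 | $251.90 | $906.00 | $7,471.86
5 | $7,471.86 | $231.62 | $906.00 | $6,797.48
6 | $6,797.48 | $210.72 | $906.00 | $6,102.20
7 | $6,102.20 | $189.16 | $906.00 | $5,385.36
8 | $5,385.36 | $166.94 | $906.00 | $4,646.30
9 | $4,646.30 | $144.03 | $906.00 | $3,884.33
10 | $3,884.33 | $120.41 | $906.00 | $3,098.74
11 | $3,098.74 | $96.06 | $906.00 | $2,288.80
12 | $2,288.80 | $70.95 | $906.00 | $1,453.75
13 | $1,453.75 | $45.06 | $906.00 | $592.81
14 | $592.81 | $18.37 | $611.18 | $0.00
Total interest: $315.41 + $292.67 + $271.57 + $251.90 + $231.62 + $210.72 + $189.16 + $166.94 + $144.03 + $120.41 + $96.06 + $70.95 + $45.06 + $18.37 = $2,424.87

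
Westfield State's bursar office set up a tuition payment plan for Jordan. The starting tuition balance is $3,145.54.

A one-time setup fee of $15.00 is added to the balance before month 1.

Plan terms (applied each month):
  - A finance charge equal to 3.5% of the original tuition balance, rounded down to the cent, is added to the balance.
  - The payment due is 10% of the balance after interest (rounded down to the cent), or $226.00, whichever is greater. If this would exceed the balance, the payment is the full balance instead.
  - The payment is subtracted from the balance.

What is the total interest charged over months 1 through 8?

$880.72

Month 1: opening $3,160.54; interest $110.09 → $3,270.63; payment $327.06; balance $2,943.57
Month 2: opening $2,943.57; interest $110.09 → $3,053.66; payment $305.36; balance $2,748.30
Month 3: opening $2,748.30; interest $110.09 → $2,858.39; payment $285.83; balance $2,572.56
Month 4: opening $2,572.56; interest $110.09 → $2,682.65; payment $268.26; balance $2,414.39
Month 5: opening $2,414.39; interest $110.09 → $2,524.48; payment $252.44; balance $2,272.04
Month 6: opening $2,272.04; interest $110.09 → $2,382.13; payment $238.21; balance $2,143.92
Month 7: opening $2,143.92; interest $110.09 → $2,254.01; payment $226.00; balance $2,028.01
Month 8: opening $2,028.01; interest $110.09 → $2,138.10; payment $226.00; balance $1,912.10
Total interest: $110.09 + $110.09 + $110.09 + $110.09 + $110.09 + $110.09 + $110.09 + $110.09 = $880.72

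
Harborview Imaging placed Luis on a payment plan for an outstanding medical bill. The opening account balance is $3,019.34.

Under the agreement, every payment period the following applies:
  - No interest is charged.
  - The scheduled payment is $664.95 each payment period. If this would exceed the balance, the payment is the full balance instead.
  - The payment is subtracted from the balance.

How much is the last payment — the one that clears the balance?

$359.54

Payment period 1: $3,019.34 − $664.95 → $2,354.39
Payment period 2: $2,354.39 − $664.95 → $1,689.44
Payment period 3: $1,689.44 − $664.95 → $1,024.49
Payment period 4: $1,024.49 − $664.95 → $359.54
Payment period 5: $359.54 − $359.54 → $0.00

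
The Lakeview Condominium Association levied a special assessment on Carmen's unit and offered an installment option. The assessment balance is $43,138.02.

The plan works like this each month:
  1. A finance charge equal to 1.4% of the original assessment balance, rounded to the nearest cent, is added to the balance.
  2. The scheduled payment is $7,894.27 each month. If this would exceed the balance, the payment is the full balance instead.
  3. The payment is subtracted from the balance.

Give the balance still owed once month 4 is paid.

$13,976.66

Month 1: opening $43,138.02; interest $603.93 → $43,741.95; payment $7,894.27; balance $35,847.68
Month 2: opening $35,847.68; interest $603.93 → $36,451.61; payment $7,894.27; balance $28,557.34
Month 3: opening $28,557.34; interest $603.93 → $29,161.27; payment $7,894.27; balance $21,267.00
Month 4: opening $21,267.00; interest $603.93 → $21,870.93; payment $7,894.27; balance $13,976.66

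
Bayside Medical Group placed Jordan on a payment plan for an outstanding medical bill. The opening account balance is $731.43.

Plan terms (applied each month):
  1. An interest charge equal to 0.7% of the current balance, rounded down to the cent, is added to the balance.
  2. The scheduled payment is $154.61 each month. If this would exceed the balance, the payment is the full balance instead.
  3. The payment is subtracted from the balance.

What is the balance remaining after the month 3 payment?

# | Opening | Interest | Payment | End bal
1 | $731.43 | $5.12 | $154.61 | $581.94
2 | $581.94 | $4.07 | $154.61 | $431.40
3 | $431.40 | $3.01 | $154.61 | $279.80

$279.80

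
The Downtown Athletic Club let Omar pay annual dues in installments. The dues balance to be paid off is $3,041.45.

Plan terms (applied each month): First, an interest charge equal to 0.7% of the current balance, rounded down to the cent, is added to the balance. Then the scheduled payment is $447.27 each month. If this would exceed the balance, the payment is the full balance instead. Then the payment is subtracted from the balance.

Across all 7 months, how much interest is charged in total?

Month 1: opening $3,041.45; interest $21.29 → $3,062.74; payment $447.27; balance $2,615.47
Month 2: opening $2,615.47; interest $18.30 → $2,633.77; payment $447.27; balance $2,186.50
Month 3: opening $2,186.50; interest $15.30 → $2,201.80; payment $447.27; balance $1,754.53
Month 4: opening $1,754.53; interest $12.28 → $1,766.81; payment $447.27; balance $1,319.54
Month 5: opening $1,319.54; interest $9.23 → $1,328.77; payment $447.27; balance $881.50
Month 6: opening $881.50; interest $6.17 → $887.67; payment $447.27; balance $440.40
Month 7: opening $440.40; interest $3.08 → $443.48; payment $443.48; balance $0.00
Total interest: $21.29 + $18.30 + $15.30 + $12.28 + $9.23 + $6.17 + $3.08 = $85.65

$85.65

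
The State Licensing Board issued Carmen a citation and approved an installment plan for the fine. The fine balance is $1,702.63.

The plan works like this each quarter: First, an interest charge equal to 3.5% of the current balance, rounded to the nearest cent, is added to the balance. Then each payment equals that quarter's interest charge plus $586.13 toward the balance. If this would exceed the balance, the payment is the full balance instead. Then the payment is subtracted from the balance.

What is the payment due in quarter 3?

$548.93

Quarter 1: $1,702.63 +$59.59 interest = $1,762.22; pay $645.72 → $1,116.50
Quarter 2: $1,116.50 +$39.08 interest = $1,155.58; pay $625.21 → $530.37
Quarter 3: $530.37 +$18.56 interest = $548.93; pay $548.93 → $0.00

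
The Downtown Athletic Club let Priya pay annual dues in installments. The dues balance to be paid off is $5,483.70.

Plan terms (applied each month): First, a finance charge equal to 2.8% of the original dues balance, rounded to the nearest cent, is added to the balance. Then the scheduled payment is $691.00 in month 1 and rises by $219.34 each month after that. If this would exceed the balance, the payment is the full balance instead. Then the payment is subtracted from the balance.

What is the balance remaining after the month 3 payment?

$3,213.30

Month 1: opening $5,483.70; interest $153.54 → $5,637.24; payment $691.00; balance $4,946.24
Month 2: opening $4,946.24; interest $153.54 → $5,099.78; payment $910.34; balance $4,189.44
Month 3: opening $4,189.44; interest $153.54 → $4,342.98; payment $1,129.68; balance $3,213.30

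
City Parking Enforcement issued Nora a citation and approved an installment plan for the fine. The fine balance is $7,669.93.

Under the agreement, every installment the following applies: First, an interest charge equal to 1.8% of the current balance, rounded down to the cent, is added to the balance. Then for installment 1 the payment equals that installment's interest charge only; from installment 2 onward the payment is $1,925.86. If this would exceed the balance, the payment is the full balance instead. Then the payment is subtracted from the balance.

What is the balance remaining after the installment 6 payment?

$0.00

Installment 1: $7,669.93 +$138.05 interest = $7,807.98; pay $138.05 → $7,669.93
Installment 2: $7,669.93 +$138.05 interest = $7,807.98; pay $1,925.86 → $5,882.12
Installment 3: $5,882.12 +$105.87 interest = $5,987.99; pay $1,925.86 → $4,062.13
Installment 4: $4,062.13 +$73.11 interest = $4,135.24; pay $1,925.86 → $2,209.38
Installment 5: $2,209.38 +$39.76 interest = $2,249.14; pay $1,925.86 → $323.28
Installment 6: $323.28 +$5.81 interest = $329.09; pay $329.09 → $0.00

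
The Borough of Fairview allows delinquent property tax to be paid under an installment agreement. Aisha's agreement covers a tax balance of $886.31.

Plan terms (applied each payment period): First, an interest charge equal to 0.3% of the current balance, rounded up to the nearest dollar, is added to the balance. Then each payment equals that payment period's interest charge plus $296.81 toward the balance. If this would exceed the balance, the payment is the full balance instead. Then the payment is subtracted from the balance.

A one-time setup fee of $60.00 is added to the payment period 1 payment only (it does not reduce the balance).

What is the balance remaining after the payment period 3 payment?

$0.00

Payment period 1: opening $886.31; interest $3.00 → $889.31; payment $299.81 (+ $60.00 fee); balance $589.50
Payment period 2: opening $589.50; interest $2.00 → $591.50; payment $298.81; balance $292.69
Payment period 3: opening $292.69; interest $1.00 → $293.69; payment $293.69; balance $0.00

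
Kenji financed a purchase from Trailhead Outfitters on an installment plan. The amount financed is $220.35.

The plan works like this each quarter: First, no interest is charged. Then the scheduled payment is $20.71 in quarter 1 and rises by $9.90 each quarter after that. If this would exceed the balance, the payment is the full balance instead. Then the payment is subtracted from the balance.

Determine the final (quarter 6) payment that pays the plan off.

Quarter 1: $220.35 − $20.71 → $199.64
Quarter 2: $199.64 − $30.61 → $169.03
Quarter 3: $169.03 − $40.51 → $128.52
Quarter 4: $128.52 − $50.41 → $78.11
Quarter 5: $78.11 − $60.31 → $17.80
Quarter 6: $17.80 − $17.80 → $0.00

$17.80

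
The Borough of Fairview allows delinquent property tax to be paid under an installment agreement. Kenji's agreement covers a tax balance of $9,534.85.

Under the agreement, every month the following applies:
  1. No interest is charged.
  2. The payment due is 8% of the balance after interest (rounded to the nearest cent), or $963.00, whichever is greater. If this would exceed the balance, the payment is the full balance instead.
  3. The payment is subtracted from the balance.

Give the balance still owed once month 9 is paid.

Month 1: $9,534.85 − $963.00 → $8,571.85
Month 2: $8,571.85 − $963.00 → $7,608.85
Month 3: $7,608.85 − $963.00 → $6,645.85
Month 4: $6,645.85 − $963.00 → $5,682.85
Month 5: $5,682.85 − $963.00 → $4,719.85
Month 6: $4,719.85 − $963.00 → $3,756.85
Month 7: $3,756.85 − $963.00 → $2,793.85
Month 8: $2,793.85 − $963.00 → $1,830.85
Month 9: $1,830.85 − $963.00 → $867.85

$867.85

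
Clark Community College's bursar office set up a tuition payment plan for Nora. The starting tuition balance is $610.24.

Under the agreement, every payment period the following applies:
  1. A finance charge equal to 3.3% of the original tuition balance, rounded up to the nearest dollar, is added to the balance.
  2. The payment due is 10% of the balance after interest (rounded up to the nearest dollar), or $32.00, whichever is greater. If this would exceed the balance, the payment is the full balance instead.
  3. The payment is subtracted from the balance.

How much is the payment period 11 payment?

Payment period 1: $610.24 +$21.00 interest = $631.24; pay $64.00 → $567.24
Payment period 2: $567.24 +$21.00 interest = $588.24; pay $59.00 → $529.24
Payment period 3: $529.24 +$21.00 interest = $550.24; pay $56.00 → $494.24
Payment period 4: $494.24 +$21.00 interest = $515.24; pay $52.00 → $463.24
Payment period 5: $463.24 +$21.00 interest = $484.24; pay $49.00 → $435.24
Payment period 6: $435.24 +$21.00 interest = $456.24; pay $46.00 → $410.24
Payment period 7: $410.24 +$21.00 interest = $431.24; pay $44.00 → $387.24
Payment period 8: $387.24 +$21.00 interest = $408.24; pay $41.00 → $367.24
Payment period 9: $367.24 +$21.00 interest = $388.24; pay $39.00 → $349.24
Payment period 10: $349.24 +$21.00 interest = $370.24; pay $38.00 → $332.24
Payment period 11: $332.24 +$21.00 interest = $353.24; pay $36.00 → $317.24

$36.00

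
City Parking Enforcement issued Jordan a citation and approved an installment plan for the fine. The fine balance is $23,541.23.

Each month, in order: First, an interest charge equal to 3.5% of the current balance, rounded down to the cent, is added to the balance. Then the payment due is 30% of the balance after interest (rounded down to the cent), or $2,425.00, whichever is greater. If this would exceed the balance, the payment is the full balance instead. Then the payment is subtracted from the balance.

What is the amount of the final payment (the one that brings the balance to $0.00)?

Month 1: $23,541.23 +$823.94 interest = $24,365.17; pay $7,309.55 → $17,055.62
Month 2: $17,055.62 +$596.94 interest = $17,652.56; pay $5,295.76 → $12,356.80
Month 3: $12,356.80 +$432.48 interest = $12,789.28; pay $3,836.78 → $8,952.50
Month 4: $8,952.50 +$313.33 interest = $9,265.83; pay $2,779.74 → $6,486.09
Month 5: $6,486.09 +$227.01 interest = $6,713.10; pay $2,425.00 → $4,288.10
Month 6: $4,288.10 +$150.08 interest = $4,438.18; pay $2,425.00 → $2,013.18
Month 7: $2,013.18 +$70.46 interest = $2,083.64; pay $2,083.64 → $0.00

$2,083.64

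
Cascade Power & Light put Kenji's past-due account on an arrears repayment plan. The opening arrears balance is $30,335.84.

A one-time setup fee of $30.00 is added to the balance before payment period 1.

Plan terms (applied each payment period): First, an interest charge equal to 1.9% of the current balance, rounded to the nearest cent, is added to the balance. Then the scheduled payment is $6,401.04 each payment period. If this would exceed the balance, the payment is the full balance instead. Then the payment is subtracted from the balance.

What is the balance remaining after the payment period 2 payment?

# | Opening | Interest | Payment | End bal
1 | $30,365.84 | $576.95 | $6,401.04 | $24,541.75
2 | $24,541.75 | $466.29 | $6,401.04 | $18,607.00

$18,607.00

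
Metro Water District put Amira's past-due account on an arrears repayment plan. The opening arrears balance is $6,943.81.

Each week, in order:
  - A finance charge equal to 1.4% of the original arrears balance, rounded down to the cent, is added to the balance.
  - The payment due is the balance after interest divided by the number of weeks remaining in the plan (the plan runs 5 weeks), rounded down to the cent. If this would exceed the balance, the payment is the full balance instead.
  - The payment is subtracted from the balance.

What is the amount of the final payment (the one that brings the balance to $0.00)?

$1,610.73

# | Opening | Interest | Payment | End bal
1 | $6,943.81 | $97.21 | $1,408.20 | $5,632.82
2 | $5,632.82 | $97.21 | $1,432.50 | $4,297.53
3 | $4,297.53 | $97.21 | $1,464.91 | $2,929.83
4 | $2,929.83 | $97.21 | $1,513.52 | $1,513.52
5 | $1,513.52 | $97.21 | $1,610.73 | $0.00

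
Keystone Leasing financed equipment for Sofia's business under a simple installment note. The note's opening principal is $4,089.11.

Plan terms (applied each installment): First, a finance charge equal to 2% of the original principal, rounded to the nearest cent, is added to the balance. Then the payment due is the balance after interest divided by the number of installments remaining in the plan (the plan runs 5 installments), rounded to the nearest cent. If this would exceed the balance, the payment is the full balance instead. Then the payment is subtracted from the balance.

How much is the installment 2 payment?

$854.62

Installment 1: $4,089.11 +$81.78 interest = $4,170.89; pay $834.18 → $3,336.71
Installment 2: $3,336.71 +$81.78 interest = $3,418.49; pay $854.62 → $2,563.87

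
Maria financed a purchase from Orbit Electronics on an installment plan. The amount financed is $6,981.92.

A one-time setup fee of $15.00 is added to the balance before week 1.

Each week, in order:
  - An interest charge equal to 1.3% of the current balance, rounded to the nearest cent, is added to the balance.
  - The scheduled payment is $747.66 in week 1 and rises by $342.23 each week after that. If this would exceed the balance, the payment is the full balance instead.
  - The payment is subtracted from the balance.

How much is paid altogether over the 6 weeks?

Week 1: opening $6,996.92; interest $90.96 → $7,087.88; payment $747.66; balance $6,340.22
Week 2: opening $6,340.22; interest $82.42 → $6,422.64; payment $1,089.89; balance $5,332.75
Week 3: opening $5,332.75; interest $69.33 → $5,402.08; payment $1,432.12; balance $3,969.96
Week 4: opening $3,969.96; interest $51.61 → $4,021.57; payment $1,774.35; balance $2,247.22
Week 5: opening $2,247.22; interest $29.21 → $2,276.43; payment $2,116.58; balance $159.85
Week 6: opening $159.85; interest $2.08 → $161.93; payment $161.93; balance $0.00
Total paid: $7,322.53

$7,322.53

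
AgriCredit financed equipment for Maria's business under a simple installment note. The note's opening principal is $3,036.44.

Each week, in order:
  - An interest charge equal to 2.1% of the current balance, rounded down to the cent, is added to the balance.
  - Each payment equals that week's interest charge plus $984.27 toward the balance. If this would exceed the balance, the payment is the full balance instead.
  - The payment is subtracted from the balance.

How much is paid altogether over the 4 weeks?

Week 1: opening $3,036.44; interest $63.76 → $3,100.20; payment $1,048.03; balance $2,052.17
Week 2: opening $2,052.17; interest $43.09 → $2,095.26; payment $1,027.36; balance $1,067.90
Week 3: opening $1,067.90; interest $22.42 → $1,090.32; payment $1,006.69; balance $83.63
Week 4: opening $83.63; interest $1.75 → $85.38; payment $85.38; balance $0.00
Total paid: $3,167.46

$3,167.46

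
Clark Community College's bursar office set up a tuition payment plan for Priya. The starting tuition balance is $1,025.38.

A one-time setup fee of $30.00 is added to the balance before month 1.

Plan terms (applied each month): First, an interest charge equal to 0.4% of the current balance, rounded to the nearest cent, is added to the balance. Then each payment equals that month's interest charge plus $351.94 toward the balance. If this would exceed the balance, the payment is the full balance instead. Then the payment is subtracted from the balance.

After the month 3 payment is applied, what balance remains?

$0.00

Month 1: opening $1,055.38; interest $4.22 → $1,059.60; payment $356.16; balance $703.44
Month 2: opening $703.44; interest $2.81 → $706.25; payment $354.75; balance $351.50
Month 3: opening $351.50; interest $1.41 → $352.91; payment $352.91; balance $0.00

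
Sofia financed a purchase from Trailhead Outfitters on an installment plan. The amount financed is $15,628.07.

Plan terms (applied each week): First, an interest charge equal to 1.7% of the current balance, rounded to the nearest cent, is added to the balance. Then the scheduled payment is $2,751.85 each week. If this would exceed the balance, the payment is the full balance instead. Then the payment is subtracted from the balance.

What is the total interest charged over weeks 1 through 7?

Week 1: $15,628.07 +$265.68 interest = $15,893.75; pay $2,751.85 → $13,141.90
Week 2: $13,141.90 +$223.41 interest = $13,365.31; pay $2,751.85 → $10,613.46
Week 3: $10,613.46 +$180.43 interest = $10,793.89; pay $2,751.85 → $8,042.04
Week 4: $8,042.04 +$136.71 interest = $8,178.75; pay $2,751.85 → $5,426.90
Week 5: $5,426.90 +$92.26 interest = $5,519.16; pay $2,751.85 → $2,767.31
Week 6: $2,767.31 +$47.04 interest = $2,814.35; pay $2,751.85 → $62.50
Week 7: $62.50 +$1.06 interest = $63.56; pay $63.56 → $0.00
Total interest: $265.68 + $223.41 + $180.43 + $136.71 + $92.26 + $47.04 + $1.06 = $946.59

$946.59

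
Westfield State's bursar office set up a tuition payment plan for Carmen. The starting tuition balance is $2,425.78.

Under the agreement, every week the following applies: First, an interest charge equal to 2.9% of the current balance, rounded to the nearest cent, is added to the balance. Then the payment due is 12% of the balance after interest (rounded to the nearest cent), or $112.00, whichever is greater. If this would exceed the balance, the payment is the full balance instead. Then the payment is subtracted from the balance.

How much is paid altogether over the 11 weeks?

$2,107.21

Week 1: opening $2,425.78; interest $70.35 → $2,496.13; payment $299.54; balance $2,196.59
Week 2: opening $2,196.59; interest $63.70 → $2,260.29; payment $271.23; balance $1,989.06
Week 3: opening $1,989.06; interest $57.68 → $2,046.74; payment $245.61; balance $1,801.13
Week 4: opening $1,801.13; interest $52.23 → $1,853.36; payment $222.40; balance $1,630.96
Week 5: opening $1,630.96; interest $47.30 → $1,678.26; payment $201.39; balance $1,476.87
Week 6: opening $1,476.87; interest $42.83 → $1,519.70; payment $182.36; balance $1,337.34
Week 7: opening $1,337.34; interest $38.78 → $1,376.12; payment $165.13; balance $1,210.99
Week 8: opening $1,210.99; interest $35.12 → $1,246.11; payment $149.53; balance $1,096.58
Week 9: opening $1,096.58; interest $31.80 → $1,128.38; payment $135.41; balance $992.97
Week 10: opening $992.97; interest $28.80 → $1,021.77; payment $122.61; balance $899.16
Week 11: opening $899.16; interest $26.08 → $925.24; payment $112.00; balance $813.24
Total paid: $2,107.21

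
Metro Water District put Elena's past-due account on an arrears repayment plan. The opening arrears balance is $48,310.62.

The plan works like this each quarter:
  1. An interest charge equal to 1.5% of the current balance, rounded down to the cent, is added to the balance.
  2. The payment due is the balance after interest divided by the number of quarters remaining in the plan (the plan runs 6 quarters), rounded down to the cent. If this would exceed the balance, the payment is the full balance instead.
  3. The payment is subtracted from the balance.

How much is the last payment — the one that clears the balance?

$8,804.15

# | Opening | Interest | Payment | End bal
1 | $48,310.62 | $724.65 | $8,172.54 | $40,862.73
2 | $40,862.73 | $612.94 | $8,295.13 | $33,180.54
3 | $33,180.54 | $497.70 | $8,419.56 | $25,258.68
4 | $25,258.68 | $378.88 | $8,545.85 | $17,091.71
5 | $17,091.71 | $256.37 | $8,674.04 | $8,674.04
6 | $8,674.04 | $130.11 | $8,804.15 | $0.00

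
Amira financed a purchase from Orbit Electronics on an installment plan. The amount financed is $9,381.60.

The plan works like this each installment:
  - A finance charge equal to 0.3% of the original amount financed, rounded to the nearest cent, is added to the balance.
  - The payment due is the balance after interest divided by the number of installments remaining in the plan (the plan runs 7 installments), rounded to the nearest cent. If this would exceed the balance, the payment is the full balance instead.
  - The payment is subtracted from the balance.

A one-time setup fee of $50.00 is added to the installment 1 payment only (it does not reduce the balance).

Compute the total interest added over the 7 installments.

Installment 1: opening $9,381.60; interest $28.14 → $9,409.74; payment $1,344.25 (+ $50.00 fee); balance $8,065.49
Installment 2: opening $8,065.49; interest $28.14 → $8,093.63; payment $1,348.94; balance $6,744.69
Installment 3: opening $6,744.69; interest $28.14 → $6,772.83; payment $1,354.57; balance $5,418.26
Installment 4: opening $5,418.26; interest $28.14 → $5,446.40; payment $1,361.60; balance $4,084.80
Installment 5: opening $4,084.80; interest $28.14 → $4,112.94; payment $1,370.98; balance $2,741.96
Installment 6: opening $2,741.96; interest $28.14 → $2,770.10; payment $1,385.05; balance $1,385.05
Installment 7: opening $1,385.05; interest $28.14 → $1,413.19; payment $1,413.19; balance $0.00
Total interest: $28.14 + $28.14 + $28.14 + $28.14 + $28.14 + $28.14 + $28.14 = $196.98

$196.98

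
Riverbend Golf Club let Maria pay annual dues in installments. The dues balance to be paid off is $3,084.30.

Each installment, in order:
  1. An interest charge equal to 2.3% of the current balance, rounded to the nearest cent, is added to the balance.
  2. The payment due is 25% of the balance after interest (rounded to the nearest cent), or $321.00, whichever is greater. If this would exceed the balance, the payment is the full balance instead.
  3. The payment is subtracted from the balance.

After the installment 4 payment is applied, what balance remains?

Installment 1: $3,084.30 +$70.94 interest = $3,155.24; pay $788.81 → $2,366.43
Installment 2: $2,366.43 +$54.43 interest = $2,420.86; pay $605.22 → $1,815.64
Installment 3: $1,815.64 +$41.76 interest = $1,857.40; pay $464.35 → $1,393.05
Installment 4: $1,393.05 +$32.04 interest = $1,425.09; pay $356.27 → $1,068.82

$1,068.82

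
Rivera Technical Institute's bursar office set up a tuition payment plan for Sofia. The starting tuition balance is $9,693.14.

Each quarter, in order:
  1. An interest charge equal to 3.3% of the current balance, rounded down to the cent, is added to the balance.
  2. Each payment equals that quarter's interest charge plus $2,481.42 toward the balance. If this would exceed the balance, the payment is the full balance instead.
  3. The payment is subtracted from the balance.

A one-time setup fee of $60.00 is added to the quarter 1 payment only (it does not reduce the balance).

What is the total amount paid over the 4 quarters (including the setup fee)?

Quarter 1: $9,693.14 +$319.87 interest = $10,013.01; pay $2,801.29 (+ $60.00 fee) → $7,211.72
Quarter 2: $7,211.72 +$237.98 interest = $7,449.70; pay $2,719.40 → $4,730.30
Quarter 3: $4,730.30 +$156.09 interest = $4,886.39; pay $2,637.51 → $2,248.88
Quarter 4: $2,248.88 +$74.21 interest = $2,323.09; pay $2,323.09 → $0.00
Total paid: $10,541.29

$10,541.29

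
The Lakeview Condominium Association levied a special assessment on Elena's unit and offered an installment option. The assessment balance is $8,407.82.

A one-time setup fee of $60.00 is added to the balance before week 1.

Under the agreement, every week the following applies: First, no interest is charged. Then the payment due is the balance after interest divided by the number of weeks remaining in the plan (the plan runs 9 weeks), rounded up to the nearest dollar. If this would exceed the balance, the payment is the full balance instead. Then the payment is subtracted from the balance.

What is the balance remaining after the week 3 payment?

$5,644.82

Week 1: $8,467.82 − $941.00 → $7,526.82
Week 2: $7,526.82 − $941.00 → $6,585.82
Week 3: $6,585.82 − $941.00 → $5,644.82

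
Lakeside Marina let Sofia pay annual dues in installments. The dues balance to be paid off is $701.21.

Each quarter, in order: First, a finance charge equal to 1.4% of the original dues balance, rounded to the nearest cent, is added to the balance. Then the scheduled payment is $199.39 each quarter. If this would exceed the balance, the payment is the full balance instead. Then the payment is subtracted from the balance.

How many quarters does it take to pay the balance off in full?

4

Quarter 1: $701.21 +$9.82 interest = $711.03; pay $199.39 → $511.64
Quarter 2: $511.64 +$9.82 interest = $521.46; pay $199.39 → $322.07
Quarter 3: $322.07 +$9.82 interest = $331.89; pay $199.39 → $132.50
Quarter 4: $132.50 +$9.82 interest = $142.32; pay $142.32 → $0.00
Balance reaches $0.00 in quarter 4.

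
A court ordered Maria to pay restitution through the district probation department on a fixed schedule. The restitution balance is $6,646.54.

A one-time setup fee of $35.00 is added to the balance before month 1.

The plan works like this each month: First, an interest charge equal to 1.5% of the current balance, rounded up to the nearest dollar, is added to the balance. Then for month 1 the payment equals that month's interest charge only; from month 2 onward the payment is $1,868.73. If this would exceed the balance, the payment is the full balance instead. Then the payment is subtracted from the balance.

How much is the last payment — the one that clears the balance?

$1,317.35

# | Opening | Interest | Payment | End bal
1 | $6,681.54 | $101.00 | $101.00 | $6,681.54
2 | $6,681.54 | $101.00 | $1,868.73 | $4,913.81
3 | $4,913.81 | $74.00 | $1,868.73 | $3,119.08
4 | $3,119.08 | $47.00 | $1,868.73 | $1,297.35
5 | $1,297.35 | $20.00 | $1,317.35 | $0.00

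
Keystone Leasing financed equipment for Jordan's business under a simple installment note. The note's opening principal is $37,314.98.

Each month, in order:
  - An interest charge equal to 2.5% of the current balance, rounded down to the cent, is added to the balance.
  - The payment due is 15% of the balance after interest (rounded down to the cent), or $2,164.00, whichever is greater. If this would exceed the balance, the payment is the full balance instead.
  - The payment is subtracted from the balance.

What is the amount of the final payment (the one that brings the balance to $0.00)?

# | Opening | Interest | Payment | End bal
1 | $37,314.98 | $932.87 | $5,737.17 | $32,510.68
2 | $32,510.68 | $812.76 | $4,998.51 | $28,324.93
3 | $28,324.93 | $708.12 | $4,354.95 | $24,678.10
4 | $24,678.10 | $616.95 | $3,794.25 | $21,500.80
5 | $21,500.80 | $537.52 | $3,305.74 | $18,732.58
6 | $18,732.58 | $468.31 | $2,880.13 | $16,320.76
7 | $16,320.76 | $408.01 | $2,509.31 | $14,219.46
8 | $14,219.46 | $355.48 | $2,186.24 | $12,388.70
9 | $12,388.70 | $309.71 | $2,164.00 | $10,534.41
10 | $10,534.41 | $263.36 | $2,164.00 | $8,633.77
11 | $8,633.77 | $215.84 | $2,164.00 | $6,685.61
12 | $6,685.61 | $167.14 | $2,164.00 | $4,688.75
13 | $4,688.75 | $117.21 | $2,164.00 | $2,641.96
14 | $2,641.96 | $66.04 | $2,164.00 | $544.00
15 | $544.00 | $13.60 | $557.60 | $0.00

$557.60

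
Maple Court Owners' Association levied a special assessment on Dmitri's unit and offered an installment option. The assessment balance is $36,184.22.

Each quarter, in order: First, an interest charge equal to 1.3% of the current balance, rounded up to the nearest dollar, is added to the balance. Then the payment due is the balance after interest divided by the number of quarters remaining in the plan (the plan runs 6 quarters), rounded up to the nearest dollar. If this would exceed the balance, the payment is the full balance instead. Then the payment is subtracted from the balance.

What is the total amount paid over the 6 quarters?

$37,870.22

Quarter 1: $36,184.22 +$471.00 interest = $36,655.22; pay $6,110.00 → $30,545.22
Quarter 2: $30,545.22 +$398.00 interest = $30,943.22; pay $6,189.00 → $24,754.22
Quarter 3: $24,754.22 +$322.00 interest = $25,076.22; pay $6,270.00 → $18,806.22
Quarter 4: $18,806.22 +$245.00 interest = $19,051.22; pay $6,351.00 → $12,700.22
Quarter 5: $12,700.22 +$166.00 interest = $12,866.22; pay $6,434.00 → $6,432.22
Quarter 6: $6,432.22 +$84.00 interest = $6,516.22; pay $6,516.22 → $0.00
Total paid: $37,870.22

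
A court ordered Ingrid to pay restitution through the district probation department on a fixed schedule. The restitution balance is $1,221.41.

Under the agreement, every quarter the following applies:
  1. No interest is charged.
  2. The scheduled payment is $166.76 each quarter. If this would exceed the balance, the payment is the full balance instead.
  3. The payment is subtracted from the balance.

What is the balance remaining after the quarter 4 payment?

$554.37

Quarter 1: opening $1,221.41; payment $166.76; balance $1,054.65
Quarter 2: opening $1,054.65; payment $166.76; balance $887.89
Quarter 3: opening $887.89; payment $166.76; balance $721.13
Quarter 4: opening $721.13; payment $166.76; balance $554.37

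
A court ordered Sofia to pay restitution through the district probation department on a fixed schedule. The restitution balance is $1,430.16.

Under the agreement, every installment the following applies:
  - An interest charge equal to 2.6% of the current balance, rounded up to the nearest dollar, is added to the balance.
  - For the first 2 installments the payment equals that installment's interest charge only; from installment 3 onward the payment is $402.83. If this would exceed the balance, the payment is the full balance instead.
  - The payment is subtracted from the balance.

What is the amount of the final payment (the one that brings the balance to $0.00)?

Installment 1: opening $1,430.16; interest $38.00 → $1,468.16; payment $38.00; balance $1,430.16
Installment 2: opening $1,430.16; interest $38.00 → $1,468.16; payment $38.00; balance $1,430.16
Installment 3: opening $1,430.16; interest $38.00 → $1,468.16; payment $402.83; balance $1,065.33
Installment 4: opening $1,065.33; interest $28.00 → $1,093.33; payment $402.83; balance $690.50
Installment 5: opening $690.50; interest $18.00 → $708.50; payment $402.83; balance $305.67
Installment 6: opening $305.67; interest $8.00 → $313.67; payment $313.67; balance $0.00

$313.67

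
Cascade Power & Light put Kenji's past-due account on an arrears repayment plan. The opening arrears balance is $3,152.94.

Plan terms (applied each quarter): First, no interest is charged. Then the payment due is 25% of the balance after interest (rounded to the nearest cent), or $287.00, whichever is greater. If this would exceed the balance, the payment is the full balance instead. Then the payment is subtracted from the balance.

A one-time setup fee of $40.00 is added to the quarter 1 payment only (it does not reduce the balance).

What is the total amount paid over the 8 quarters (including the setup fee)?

$3,192.94

Quarter 1: opening $3,152.94; payment $788.24 (+ $40.00 fee); balance $2,364.70
Quarter 2: opening $2,364.70; payment $591.18; balance $1,773.52
Quarter 3: opening $1,773.52; payment $443.38; balance $1,330.14
Quarter 4: opening $1,330.14; payment $332.54; balance $997.60
Quarter 5: opening $997.60; payment $287.00; balance $710.60
Quarter 6: opening $710.60; payment $287.00; balance $423.60
Quarter 7: opening $423.60; payment $287.00; balance $136.60
Quarter 8: opening $136.60; payment $136.60; balance $0.00
Total paid: $3,192.94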